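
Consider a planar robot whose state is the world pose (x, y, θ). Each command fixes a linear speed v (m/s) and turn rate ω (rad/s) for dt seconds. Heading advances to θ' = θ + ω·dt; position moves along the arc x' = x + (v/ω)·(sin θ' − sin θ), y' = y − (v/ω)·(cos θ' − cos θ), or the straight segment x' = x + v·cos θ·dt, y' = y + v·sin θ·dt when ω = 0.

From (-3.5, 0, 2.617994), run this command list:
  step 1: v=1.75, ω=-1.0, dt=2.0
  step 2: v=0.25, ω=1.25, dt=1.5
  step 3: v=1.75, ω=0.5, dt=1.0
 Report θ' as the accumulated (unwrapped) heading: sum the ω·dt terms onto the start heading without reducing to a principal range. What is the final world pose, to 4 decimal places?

(-5.2301, 3.9364, 2.9930)

step 1: θ'=0.6180 (R=-1.7500) → pose (-3.6390, 2.9419, 0.6180)
step 2: θ'=2.4930 (R=0.2000) → pose (-3.6340, 3.2643, 2.4930)
step 3: θ'=2.9930 (R=3.5000) → pose (-5.2301, 3.9364, 2.9930)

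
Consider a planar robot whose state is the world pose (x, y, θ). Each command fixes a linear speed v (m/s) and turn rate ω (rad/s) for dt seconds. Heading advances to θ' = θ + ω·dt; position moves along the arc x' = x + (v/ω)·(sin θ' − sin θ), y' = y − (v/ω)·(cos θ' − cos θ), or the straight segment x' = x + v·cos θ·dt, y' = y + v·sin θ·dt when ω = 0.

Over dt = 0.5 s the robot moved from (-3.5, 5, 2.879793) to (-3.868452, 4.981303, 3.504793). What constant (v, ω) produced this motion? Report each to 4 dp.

Δθ = 3.504793 − 2.879793 = 0.625000
ω = Δθ/dt = 0.625000/0.5 = 1.2500
R = Δx/(sin θ' − sin θ) = 0.6000
v = R·ω = 0.6000·1.2500 = 0.7500

v = 0.7500, ω = 1.2500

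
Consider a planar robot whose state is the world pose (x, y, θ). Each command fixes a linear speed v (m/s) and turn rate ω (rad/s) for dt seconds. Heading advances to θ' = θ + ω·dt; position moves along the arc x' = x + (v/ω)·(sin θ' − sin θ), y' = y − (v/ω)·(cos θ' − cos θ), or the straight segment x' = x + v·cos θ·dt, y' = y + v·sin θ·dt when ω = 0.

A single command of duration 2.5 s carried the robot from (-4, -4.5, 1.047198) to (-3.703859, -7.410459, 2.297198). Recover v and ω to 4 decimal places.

v = -1.2500, ω = 0.5000

Δθ = 2.297198 − 1.047198 = 1.250000
ω = Δθ/dt = 1.250000/2.5 = 0.5000
R = −Δy/(cos θ' − cos θ) = -2.5000
v = R·ω = -2.5000·0.5000 = -1.2500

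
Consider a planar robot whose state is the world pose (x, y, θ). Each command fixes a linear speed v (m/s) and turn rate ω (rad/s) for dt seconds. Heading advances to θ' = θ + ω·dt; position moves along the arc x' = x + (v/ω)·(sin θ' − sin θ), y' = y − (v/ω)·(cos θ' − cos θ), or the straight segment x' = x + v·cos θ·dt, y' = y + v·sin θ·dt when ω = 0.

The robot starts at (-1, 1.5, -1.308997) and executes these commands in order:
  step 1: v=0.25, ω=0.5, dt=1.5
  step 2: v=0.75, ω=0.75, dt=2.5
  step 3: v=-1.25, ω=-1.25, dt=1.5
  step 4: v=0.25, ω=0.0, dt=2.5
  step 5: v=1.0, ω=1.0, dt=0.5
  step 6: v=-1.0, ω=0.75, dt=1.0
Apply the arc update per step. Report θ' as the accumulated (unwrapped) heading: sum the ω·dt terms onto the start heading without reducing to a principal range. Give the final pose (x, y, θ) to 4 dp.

(-0.7093, 0.4200, 0.6910)

step 1: θ'=-0.5590 (R=0.5000) → pose (-0.7822, 1.2055, -0.5590)
step 2: θ'=1.3160 (R=1.0000) → pose (0.7158, 1.8013, 1.3160)
step 3: θ'=-0.5590 (R=1.0000) → pose (-0.7822, 1.2055, -0.5590)
step 4: θ'=-0.5590 (straight) → pose (-0.2523, 0.8741, -0.5590)
step 5: θ'=-0.0590 (R=1.0000) → pose (0.2190, 0.7236, -0.0590)
step 6: θ'=0.6910 (R=-1.3333) → pose (-0.7093, 0.4200, 0.6910)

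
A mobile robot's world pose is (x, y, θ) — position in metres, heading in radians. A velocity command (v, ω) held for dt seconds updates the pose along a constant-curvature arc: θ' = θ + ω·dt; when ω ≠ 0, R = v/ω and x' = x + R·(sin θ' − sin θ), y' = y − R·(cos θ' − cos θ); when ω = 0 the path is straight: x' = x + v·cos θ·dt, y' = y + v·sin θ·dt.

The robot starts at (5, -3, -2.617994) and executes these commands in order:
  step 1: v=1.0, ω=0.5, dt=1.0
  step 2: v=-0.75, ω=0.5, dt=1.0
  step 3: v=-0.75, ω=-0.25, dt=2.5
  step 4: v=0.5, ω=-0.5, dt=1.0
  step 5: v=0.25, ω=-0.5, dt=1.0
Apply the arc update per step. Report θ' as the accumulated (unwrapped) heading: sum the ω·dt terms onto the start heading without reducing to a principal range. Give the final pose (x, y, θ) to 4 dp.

step 1: θ'=-2.1180 (R=2.0000) → pose (4.2920, -3.6915, -2.1180)
step 2: θ'=-1.6180 (R=-1.5000) → pose (4.5094, -2.9818, -1.6180)
step 3: θ'=-2.2430 (R=3.0000) → pose (5.1587, -1.2552, -2.2430)
step 4: θ'=-2.7430 (R=-1.0000) → pose (4.7643, -1.5541, -2.7430)
step 5: θ'=-3.2430 (R=-0.5000) → pose (4.5197, -1.5907, -3.2430)

(4.5197, -1.5907, -3.2430)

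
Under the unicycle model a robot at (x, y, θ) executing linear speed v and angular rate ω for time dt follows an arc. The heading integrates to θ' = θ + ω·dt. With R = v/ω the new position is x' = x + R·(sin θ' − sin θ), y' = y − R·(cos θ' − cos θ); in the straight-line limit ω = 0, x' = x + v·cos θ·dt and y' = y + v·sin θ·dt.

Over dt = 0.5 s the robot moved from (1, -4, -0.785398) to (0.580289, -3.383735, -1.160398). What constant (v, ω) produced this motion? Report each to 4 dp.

v = -1.5000, ω = -0.7500

Δθ = -1.160398 − -0.785398 = -0.375000
ω = Δθ/dt = -0.375000/0.5 = -0.7500
R = −Δy/(cos θ' − cos θ) = 2.0000
v = R·ω = 2.0000·-0.7500 = -1.5000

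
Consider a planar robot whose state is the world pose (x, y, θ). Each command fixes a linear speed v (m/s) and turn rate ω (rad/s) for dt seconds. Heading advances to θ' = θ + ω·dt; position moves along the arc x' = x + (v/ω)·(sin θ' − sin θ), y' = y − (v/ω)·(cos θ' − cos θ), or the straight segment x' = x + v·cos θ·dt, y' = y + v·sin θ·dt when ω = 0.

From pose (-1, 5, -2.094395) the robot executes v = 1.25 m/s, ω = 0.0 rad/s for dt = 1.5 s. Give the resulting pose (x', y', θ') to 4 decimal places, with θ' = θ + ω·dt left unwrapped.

(-1.9375, 3.3762, -2.0944)

θ' = -2.0944 + 0.0·1.5 = -2.0944
ω = 0 → straight: x' = -1 + 1.25·cos(-2.0944)·1.5 = -1.9375
y' = 5 + 1.25·sin(-2.0944)·1.5 = 3.3762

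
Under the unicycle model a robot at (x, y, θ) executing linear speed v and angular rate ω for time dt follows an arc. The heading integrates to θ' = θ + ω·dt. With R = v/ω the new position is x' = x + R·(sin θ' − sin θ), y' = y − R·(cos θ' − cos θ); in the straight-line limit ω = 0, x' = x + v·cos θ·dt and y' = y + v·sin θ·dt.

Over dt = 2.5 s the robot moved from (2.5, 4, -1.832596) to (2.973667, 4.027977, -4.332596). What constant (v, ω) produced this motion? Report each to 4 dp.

v = -0.2500, ω = -1.0000

Δθ = -4.332596 − -1.832596 = -2.500000
ω = Δθ/dt = -2.500000/2.5 = -1.0000
R = Δx/(sin θ' − sin θ) = 0.2500
v = R·ω = 0.2500·-1.0000 = -0.2500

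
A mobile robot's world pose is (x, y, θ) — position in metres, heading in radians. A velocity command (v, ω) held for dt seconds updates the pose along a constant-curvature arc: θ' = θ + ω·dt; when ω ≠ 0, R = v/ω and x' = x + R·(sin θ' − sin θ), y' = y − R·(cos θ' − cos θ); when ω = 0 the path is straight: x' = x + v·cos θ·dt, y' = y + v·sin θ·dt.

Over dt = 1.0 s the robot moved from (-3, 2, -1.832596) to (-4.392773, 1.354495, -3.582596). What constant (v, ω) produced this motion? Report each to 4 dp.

v = 1.7500, ω = -1.7500

Δθ = -3.582596 − -1.832596 = -1.750000
ω = Δθ/dt = -1.750000/1.0 = -1.7500
R = Δx/(sin θ' − sin θ) = -1.0000
v = R·ω = -1.0000·-1.7500 = 1.7500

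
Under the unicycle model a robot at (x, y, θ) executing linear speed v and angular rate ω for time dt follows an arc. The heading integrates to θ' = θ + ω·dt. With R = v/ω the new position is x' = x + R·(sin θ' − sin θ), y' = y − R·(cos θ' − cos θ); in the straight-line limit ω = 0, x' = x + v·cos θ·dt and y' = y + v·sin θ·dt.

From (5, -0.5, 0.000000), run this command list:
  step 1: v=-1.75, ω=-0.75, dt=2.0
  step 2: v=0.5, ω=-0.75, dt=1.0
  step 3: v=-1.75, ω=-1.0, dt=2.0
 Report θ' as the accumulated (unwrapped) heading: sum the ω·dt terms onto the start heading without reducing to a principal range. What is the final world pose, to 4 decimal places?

step 1: θ'=-1.5000 (R=2.3333) → pose (2.6725, 1.6683, -1.5000)
step 2: θ'=-2.2500 (R=-0.6667) → pose (2.5262, 1.2023, -2.2500)
step 3: θ'=-4.2500 (R=1.7500) → pose (5.4541, 0.8837, -4.2500)

(5.4541, 0.8837, -4.2500)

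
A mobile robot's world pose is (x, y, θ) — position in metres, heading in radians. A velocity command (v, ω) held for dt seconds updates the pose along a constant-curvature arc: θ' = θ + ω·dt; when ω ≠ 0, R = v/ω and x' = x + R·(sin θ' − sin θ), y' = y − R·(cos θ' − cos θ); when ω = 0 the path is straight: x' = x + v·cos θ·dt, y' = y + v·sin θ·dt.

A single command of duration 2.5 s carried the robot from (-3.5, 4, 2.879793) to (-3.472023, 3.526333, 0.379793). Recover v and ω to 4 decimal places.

Δθ = 0.379793 − 2.879793 = -2.500000
ω = Δθ/dt = -2.500000/2.5 = -1.0000
R = −Δy/(cos θ' − cos θ) = 0.2500
v = R·ω = 0.2500·-1.0000 = -0.2500

v = -0.2500, ω = -1.0000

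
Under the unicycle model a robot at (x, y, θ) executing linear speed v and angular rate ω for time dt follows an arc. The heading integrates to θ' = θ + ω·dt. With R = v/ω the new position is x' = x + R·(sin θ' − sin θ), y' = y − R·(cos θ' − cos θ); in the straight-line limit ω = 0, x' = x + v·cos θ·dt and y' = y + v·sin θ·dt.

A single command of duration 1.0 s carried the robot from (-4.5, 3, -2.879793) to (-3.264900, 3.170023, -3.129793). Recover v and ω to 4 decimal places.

Δθ = -3.129793 − -2.879793 = -0.250000
ω = Δθ/dt = -0.250000/1.0 = -0.2500
R = Δx/(sin θ' − sin θ) = 5.0000
v = R·ω = 5.0000·-0.2500 = -1.2500

v = -1.2500, ω = -0.2500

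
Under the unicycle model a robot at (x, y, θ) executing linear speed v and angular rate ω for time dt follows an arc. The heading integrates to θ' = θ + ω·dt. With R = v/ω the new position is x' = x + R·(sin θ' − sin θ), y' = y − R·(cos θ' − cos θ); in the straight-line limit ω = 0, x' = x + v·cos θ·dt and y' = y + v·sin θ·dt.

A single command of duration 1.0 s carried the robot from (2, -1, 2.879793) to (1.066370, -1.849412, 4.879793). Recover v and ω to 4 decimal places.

Δθ = 4.879793 − 2.879793 = 2.000000
ω = Δθ/dt = 2.000000/1.0 = 2.0000
R = Δx/(sin θ' − sin θ) = 0.7500
v = R·ω = 0.7500·2.0000 = 1.5000

v = 1.5000, ω = 2.0000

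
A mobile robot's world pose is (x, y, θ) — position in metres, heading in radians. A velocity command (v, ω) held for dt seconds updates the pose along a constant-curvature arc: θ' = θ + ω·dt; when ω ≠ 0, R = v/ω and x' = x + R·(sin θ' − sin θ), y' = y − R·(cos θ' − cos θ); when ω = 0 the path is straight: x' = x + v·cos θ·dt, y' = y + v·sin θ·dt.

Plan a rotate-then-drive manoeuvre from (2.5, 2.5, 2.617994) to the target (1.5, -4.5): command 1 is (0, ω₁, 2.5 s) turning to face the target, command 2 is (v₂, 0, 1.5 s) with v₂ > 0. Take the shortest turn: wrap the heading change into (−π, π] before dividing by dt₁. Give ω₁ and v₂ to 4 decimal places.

heading to target = atan2(-4.5−2.5, 1.5−2.5) = -1.7127
Δθ = wrap(-1.7127 − 2.6180) = 1.9525; ω₁ = Δθ/dt₁ = 0.7810
distance = √((1.5−2.5)² + (-4.5−2.5)²) = 7.0711; v₂ = distance/dt₂ = 4.7140

ω₁ = 0.7810, v₂ = 4.7140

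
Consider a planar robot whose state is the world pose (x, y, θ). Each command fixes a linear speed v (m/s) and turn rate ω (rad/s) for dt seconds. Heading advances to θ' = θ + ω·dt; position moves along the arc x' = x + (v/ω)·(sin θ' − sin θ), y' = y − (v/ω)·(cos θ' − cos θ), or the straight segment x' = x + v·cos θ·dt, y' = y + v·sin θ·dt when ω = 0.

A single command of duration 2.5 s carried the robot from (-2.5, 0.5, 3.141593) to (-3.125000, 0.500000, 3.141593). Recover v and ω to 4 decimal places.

v = 0.2500, ω = 0.0000

Δθ = 3.141593 − 3.141593 = 0.000000
ω = Δθ/dt = 0.000000/2.5 = 0.0000
ω = 0 → v = (Δx·cos θ + Δy·sin θ)/dt = 0.2500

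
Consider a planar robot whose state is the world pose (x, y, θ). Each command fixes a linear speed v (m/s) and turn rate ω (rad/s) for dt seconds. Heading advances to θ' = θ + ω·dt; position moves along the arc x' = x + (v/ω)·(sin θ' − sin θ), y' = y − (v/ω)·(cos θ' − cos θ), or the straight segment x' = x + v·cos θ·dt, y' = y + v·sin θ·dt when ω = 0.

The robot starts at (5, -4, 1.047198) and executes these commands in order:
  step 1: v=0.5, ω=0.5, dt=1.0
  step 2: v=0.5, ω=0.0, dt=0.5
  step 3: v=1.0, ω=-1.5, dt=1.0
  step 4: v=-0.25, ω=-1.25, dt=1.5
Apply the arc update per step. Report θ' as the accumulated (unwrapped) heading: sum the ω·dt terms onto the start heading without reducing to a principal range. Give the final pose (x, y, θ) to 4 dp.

(5.5718, -2.3729, -1.8278)

step 1: θ'=1.5472 (R=1.0000) → pose (5.1337, -3.5236, 1.5472)
step 2: θ'=1.5472 (straight) → pose (5.1396, -3.2737, 1.5472)
step 3: θ'=0.0472 (R=-0.6667) → pose (5.7746, -2.6235, 0.0472)
step 4: θ'=-1.8278 (R=0.2000) → pose (5.5718, -2.3729, -1.8278)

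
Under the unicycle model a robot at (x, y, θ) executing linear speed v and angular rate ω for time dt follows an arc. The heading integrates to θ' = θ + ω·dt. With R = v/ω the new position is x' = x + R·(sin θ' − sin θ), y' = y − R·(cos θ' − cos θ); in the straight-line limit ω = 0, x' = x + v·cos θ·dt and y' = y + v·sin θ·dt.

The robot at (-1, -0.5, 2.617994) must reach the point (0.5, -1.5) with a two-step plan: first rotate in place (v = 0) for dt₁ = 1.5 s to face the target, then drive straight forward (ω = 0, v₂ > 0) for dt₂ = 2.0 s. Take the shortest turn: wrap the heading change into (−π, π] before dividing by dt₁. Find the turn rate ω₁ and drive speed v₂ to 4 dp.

ω₁ = 2.0515, v₂ = 0.9014

heading to target = atan2(-1.5−-0.5, 0.5−-1) = -0.5880
Δθ = wrap(-0.5880 − 2.6180) = 3.0772; ω₁ = Δθ/dt₁ = 2.0515
distance = √((0.5−-1)² + (-1.5−-0.5)²) = 1.8028; v₂ = distance/dt₂ = 0.9014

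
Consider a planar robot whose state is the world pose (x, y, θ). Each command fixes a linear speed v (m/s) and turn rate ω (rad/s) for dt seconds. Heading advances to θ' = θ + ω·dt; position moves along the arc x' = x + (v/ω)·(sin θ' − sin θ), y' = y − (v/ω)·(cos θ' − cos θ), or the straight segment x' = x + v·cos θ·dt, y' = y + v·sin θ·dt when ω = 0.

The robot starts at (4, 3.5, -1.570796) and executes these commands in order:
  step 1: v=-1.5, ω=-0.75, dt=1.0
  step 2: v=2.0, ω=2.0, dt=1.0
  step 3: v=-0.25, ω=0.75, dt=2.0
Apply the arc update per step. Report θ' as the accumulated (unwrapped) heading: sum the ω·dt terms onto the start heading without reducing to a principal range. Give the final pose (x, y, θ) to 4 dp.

step 1: θ'=-2.3208 (R=2.0000) → pose (4.5366, 4.8633, -2.3208)
step 2: θ'=-0.3208 (R=1.0000) → pose (4.9530, 3.2327, -0.3208)
step 3: θ'=1.1792 (R=-0.3333) → pose (4.5398, 3.0435, 1.1792)

(4.5398, 3.0435, 1.1792)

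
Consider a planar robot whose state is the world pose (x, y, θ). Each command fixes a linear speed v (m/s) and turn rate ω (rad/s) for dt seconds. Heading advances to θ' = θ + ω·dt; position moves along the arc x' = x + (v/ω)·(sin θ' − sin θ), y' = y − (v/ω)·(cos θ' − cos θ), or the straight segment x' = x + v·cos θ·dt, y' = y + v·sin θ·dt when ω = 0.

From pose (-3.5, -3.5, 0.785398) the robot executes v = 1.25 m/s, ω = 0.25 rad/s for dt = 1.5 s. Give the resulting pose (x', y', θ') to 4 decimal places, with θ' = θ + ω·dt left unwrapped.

θ' = 0.7854 + 0.25·1.5 = 1.1604
R = v/ω = 1.25/0.25 = 5.0000
x' = -3.5 + 5.0000·(sin 1.1604 − sin 0.7854) = -2.4507
y' = -3.5 − 5.0000·(cos 1.1604 − cos 0.7854) = -1.9593

(-2.4507, -1.9593, 1.1604)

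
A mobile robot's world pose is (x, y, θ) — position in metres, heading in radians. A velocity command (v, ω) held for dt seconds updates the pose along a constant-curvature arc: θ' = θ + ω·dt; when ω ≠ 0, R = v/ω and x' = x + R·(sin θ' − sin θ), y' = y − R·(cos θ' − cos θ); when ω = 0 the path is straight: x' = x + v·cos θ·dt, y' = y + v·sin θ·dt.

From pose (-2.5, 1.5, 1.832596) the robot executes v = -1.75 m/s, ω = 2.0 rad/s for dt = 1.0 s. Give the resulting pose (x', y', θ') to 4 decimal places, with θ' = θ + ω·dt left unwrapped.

θ' = 1.8326 + 2.0·1.0 = 3.8326
R = v/ω = -1.75/2.0 = -0.8750
x' = -2.5 + -0.8750·(sin 3.8326 − sin 1.8326) = -1.0972
y' = 1.5 − -0.8750·(cos 3.8326 − cos 1.8326) = 1.0522

(-1.0972, 1.0522, 3.8326)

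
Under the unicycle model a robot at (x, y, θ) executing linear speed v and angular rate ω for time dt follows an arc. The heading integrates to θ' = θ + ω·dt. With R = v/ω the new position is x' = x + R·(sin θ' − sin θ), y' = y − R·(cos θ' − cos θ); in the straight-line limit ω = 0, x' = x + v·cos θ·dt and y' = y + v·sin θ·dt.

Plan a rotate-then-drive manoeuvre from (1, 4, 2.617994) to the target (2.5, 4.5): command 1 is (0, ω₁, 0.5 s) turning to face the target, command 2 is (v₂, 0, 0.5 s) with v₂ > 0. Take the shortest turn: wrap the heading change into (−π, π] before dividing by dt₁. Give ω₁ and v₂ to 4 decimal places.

ω₁ = -4.5925, v₂ = 3.1623

heading to target = atan2(4.5−4, 2.5−1) = 0.3218
Δθ = wrap(0.3218 − 2.6180) = -2.2962; ω₁ = Δθ/dt₁ = -4.5925
distance = √((2.5−1)² + (4.5−4)²) = 1.5811; v₂ = distance/dt₂ = 3.1623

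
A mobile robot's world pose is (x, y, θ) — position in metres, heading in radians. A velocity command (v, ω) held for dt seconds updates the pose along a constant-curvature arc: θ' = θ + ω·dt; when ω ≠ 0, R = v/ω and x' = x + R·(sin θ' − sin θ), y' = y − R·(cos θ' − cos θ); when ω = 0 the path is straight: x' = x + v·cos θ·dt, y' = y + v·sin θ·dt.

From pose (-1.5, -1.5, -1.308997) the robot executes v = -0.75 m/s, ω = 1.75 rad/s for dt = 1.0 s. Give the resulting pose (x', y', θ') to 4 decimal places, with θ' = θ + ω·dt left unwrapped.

θ' = -1.3090 + 1.75·1.0 = 0.4410
R = v/ω = -0.75/1.75 = -0.4286
x' = -1.5 + -0.4286·(sin 0.4410 − sin -1.3090) = -2.0969
y' = -1.5 − -0.4286·(cos 0.4410 − cos -1.3090) = -1.2234

(-2.0969, -1.2234, 0.4410)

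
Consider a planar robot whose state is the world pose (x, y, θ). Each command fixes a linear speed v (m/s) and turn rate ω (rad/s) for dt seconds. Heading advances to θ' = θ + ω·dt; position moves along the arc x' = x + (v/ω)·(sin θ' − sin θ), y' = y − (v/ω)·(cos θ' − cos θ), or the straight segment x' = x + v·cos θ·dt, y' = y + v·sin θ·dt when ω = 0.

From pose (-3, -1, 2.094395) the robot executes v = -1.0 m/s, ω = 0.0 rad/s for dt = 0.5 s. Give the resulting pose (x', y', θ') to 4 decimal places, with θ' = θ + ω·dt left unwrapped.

θ' = 2.0944 + 0.0·0.5 = 2.0944
ω = 0 → straight: x' = -3 + -1.0·cos(2.0944)·0.5 = -2.7500
y' = -1 + -1.0·sin(2.0944)·0.5 = -1.4330

(-2.7500, -1.4330, 2.0944)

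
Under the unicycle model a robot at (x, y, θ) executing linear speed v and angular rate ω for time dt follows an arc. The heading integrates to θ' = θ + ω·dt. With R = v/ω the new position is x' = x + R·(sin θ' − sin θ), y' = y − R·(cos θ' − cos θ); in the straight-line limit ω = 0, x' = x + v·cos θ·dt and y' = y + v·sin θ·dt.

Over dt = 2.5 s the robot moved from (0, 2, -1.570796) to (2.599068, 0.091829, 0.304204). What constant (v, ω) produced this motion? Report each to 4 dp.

Δθ = 0.304204 − -1.570796 = 1.875000
ω = Δθ/dt = 1.875000/2.5 = 0.7500
R = Δx/(sin θ' − sin θ) = 2.0000
v = R·ω = 2.0000·0.7500 = 1.5000

v = 1.5000, ω = 0.7500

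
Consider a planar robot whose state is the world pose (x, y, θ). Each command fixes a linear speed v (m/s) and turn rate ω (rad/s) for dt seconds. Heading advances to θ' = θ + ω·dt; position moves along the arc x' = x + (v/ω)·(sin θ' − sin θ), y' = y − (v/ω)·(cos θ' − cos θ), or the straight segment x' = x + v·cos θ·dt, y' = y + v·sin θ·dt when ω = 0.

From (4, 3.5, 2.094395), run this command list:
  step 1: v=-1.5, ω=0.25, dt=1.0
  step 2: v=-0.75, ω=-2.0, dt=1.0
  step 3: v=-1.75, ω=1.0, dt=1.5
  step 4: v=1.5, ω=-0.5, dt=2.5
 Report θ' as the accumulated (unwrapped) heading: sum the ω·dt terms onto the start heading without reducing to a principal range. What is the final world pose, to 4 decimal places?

(4.8764, 2.8687, 0.5944)

step 1: θ'=2.3444 (R=-6.0000) → pose (4.9037, 2.3077, 2.3444)
step 2: θ'=0.3444 (R=0.3750) → pose (4.7621, 1.6927, 0.3444)
step 3: θ'=1.8444 (R=-1.7500) → pose (3.6680, -0.4274, 1.8444)
step 4: θ'=0.5944 (R=-3.0000) → pose (4.8764, 2.8687, 0.5944)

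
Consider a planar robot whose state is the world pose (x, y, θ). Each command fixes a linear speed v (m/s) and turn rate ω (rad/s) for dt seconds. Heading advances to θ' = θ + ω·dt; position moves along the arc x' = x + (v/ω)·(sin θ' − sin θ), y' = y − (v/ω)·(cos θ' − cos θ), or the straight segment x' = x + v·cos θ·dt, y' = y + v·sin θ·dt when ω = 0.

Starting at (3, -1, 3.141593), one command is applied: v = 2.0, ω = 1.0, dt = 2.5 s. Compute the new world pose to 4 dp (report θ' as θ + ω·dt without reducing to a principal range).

(1.8031, -4.6023, 5.6416)

θ' = 3.1416 + 1.0·2.5 = 5.6416
R = v/ω = 2.0/1.0 = 2.0000
x' = 3 + 2.0000·(sin 5.6416 − sin 3.1416) = 1.8031
y' = -1 − 2.0000·(cos 5.6416 − cos 3.1416) = -4.6023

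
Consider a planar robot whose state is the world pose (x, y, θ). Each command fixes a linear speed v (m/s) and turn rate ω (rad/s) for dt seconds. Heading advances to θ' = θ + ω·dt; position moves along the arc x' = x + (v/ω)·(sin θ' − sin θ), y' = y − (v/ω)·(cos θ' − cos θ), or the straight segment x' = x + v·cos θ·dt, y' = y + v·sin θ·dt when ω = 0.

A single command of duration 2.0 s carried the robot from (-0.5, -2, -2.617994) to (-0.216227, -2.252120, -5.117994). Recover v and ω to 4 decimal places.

Δθ = -5.117994 − -2.617994 = -2.500000
ω = Δθ/dt = -2.500000/2.0 = -1.2500
R = Δx/(sin θ' − sin θ) = 0.2000
v = R·ω = 0.2000·-1.2500 = -0.2500

v = -0.2500, ω = -1.2500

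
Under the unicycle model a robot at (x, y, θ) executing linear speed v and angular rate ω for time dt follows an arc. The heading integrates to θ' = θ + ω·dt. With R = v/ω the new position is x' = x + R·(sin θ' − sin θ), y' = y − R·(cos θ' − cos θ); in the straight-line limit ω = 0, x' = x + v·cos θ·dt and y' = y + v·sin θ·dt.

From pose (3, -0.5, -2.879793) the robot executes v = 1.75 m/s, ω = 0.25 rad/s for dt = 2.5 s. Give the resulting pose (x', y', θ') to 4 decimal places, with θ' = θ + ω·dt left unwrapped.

θ' = -2.8798 + 0.25·2.5 = -2.2548
R = v/ω = 1.75/0.25 = 7.0000
x' = 3 + 7.0000·(sin -2.2548 − sin -2.8798) = -0.6136
y' = -0.5 − 7.0000·(cos -2.2548 − cos -2.8798) = -2.8382

(-0.6136, -2.8382, -2.2548)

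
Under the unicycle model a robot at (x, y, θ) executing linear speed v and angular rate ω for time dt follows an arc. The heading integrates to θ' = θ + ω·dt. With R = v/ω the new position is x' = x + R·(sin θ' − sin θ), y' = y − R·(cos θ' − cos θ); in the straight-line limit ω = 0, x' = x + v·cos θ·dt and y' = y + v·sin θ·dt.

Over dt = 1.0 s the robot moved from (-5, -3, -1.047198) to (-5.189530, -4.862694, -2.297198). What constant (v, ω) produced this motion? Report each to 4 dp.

Δθ = -2.297198 − -1.047198 = -1.250000
ω = Δθ/dt = -1.250000/1.0 = -1.2500
R = −Δy/(cos θ' − cos θ) = -1.6000
v = R·ω = -1.6000·-1.2500 = 2.0000

v = 2.0000, ω = -1.2500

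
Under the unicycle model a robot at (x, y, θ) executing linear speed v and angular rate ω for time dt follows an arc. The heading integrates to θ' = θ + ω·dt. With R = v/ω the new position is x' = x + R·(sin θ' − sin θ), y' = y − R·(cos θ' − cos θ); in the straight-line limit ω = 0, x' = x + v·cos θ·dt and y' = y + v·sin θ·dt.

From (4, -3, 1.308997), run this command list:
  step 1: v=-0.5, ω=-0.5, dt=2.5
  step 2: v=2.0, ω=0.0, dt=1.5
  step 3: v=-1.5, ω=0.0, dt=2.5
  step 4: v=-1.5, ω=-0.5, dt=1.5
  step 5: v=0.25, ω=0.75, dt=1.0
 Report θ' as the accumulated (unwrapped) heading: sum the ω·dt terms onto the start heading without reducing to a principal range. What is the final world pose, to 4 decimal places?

(0.4876, -3.1766, 0.0590)

step 1: θ'=0.0590 (R=1.0000) → pose (3.0930, -3.7394, 0.0590)
step 2: θ'=0.0590 (straight) → pose (6.0878, -3.5626, 0.0590)
step 3: θ'=0.0590 (straight) → pose (2.3443, -3.7837, 0.0590)
step 4: θ'=-0.6910 (R=3.0000) → pose (0.2555, -3.1007, -0.6910)
step 5: θ'=0.0590 (R=0.3333) → pose (0.4876, -3.1766, 0.0590)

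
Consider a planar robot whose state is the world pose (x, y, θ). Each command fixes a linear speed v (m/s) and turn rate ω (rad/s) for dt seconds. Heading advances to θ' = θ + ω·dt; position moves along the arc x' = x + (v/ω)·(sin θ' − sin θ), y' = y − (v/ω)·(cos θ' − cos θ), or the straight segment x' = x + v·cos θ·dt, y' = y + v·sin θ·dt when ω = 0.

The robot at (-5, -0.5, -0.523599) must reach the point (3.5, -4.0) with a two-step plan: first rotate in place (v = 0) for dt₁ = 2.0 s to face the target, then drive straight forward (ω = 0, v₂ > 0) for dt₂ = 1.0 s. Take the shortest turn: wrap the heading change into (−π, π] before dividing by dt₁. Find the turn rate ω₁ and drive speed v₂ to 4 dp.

heading to target = atan2(-4−-0.5, 3.5−-5) = -0.3906
Δθ = wrap(-0.3906 − -0.5236) = 0.1330; ω₁ = Δθ/dt₁ = 0.0665
distance = √((3.5−-5)² + (-4−-0.5)²) = 9.1924; v₂ = distance/dt₂ = 9.1924

ω₁ = 0.0665, v₂ = 9.1924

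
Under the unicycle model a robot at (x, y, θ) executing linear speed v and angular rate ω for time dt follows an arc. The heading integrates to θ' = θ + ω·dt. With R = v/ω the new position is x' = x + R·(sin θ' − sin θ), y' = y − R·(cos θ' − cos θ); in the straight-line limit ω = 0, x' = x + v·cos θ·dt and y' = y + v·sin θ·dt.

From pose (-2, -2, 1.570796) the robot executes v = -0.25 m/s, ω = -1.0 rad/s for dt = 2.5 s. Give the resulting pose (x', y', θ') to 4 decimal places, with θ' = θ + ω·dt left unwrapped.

θ' = 1.5708 + -1.0·2.5 = -0.9292
R = v/ω = -0.25/-1.0 = 0.2500
x' = -2 + 0.2500·(sin -0.9292 − sin 1.5708) = -2.4503
y' = -2 − 0.2500·(cos -0.9292 − cos 1.5708) = -2.1496

(-2.4503, -2.1496, -0.9292)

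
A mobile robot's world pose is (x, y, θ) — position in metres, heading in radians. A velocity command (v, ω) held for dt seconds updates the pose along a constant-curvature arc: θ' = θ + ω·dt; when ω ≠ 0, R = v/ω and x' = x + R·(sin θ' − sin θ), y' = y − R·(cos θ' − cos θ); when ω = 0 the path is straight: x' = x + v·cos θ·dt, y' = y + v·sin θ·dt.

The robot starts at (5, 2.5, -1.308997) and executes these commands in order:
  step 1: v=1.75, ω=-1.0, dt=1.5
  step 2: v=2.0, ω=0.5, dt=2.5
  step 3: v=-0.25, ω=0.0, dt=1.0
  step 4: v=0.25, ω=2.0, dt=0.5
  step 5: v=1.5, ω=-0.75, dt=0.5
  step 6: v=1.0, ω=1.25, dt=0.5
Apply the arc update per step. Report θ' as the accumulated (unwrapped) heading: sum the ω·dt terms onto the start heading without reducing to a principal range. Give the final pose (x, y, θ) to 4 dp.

(2.1903, -4.0823, -0.3090)

step 1: θ'=-2.8090 (R=-1.7500) → pose (3.8810, 0.3930, -2.8090)
step 2: θ'=-1.5590 (R=4.0000) → pose (1.1873, -3.4350, -1.5590)
step 3: θ'=-1.5590 (straight) → pose (1.1843, -3.1850, -1.5590)
step 4: θ'=-0.5590 (R=0.1250) → pose (1.2430, -3.2895, -0.5590)
step 5: θ'=-0.9340 (R=-2.0000) → pose (1.7904, -3.7959, -0.9340)
step 6: θ'=-0.3090 (R=0.8000) → pose (2.1903, -4.0823, -0.3090)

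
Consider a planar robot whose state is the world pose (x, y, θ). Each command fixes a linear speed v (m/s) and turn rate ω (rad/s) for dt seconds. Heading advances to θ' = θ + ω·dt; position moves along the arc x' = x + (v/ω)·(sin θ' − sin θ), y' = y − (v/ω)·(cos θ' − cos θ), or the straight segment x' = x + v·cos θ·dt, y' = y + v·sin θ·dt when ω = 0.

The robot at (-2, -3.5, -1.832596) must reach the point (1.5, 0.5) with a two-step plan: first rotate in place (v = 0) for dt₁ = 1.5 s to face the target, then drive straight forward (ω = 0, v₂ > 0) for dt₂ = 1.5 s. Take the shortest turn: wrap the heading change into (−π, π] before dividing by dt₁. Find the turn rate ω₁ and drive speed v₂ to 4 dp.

ω₁ = 1.7897, v₂ = 3.5434

heading to target = atan2(0.5−-3.5, 1.5−-2) = 0.8520
Δθ = wrap(0.8520 − -1.8326) = 2.6846; ω₁ = Δθ/dt₁ = 1.7897
distance = √((1.5−-2)² + (0.5−-3.5)²) = 5.3151; v₂ = distance/dt₂ = 3.5434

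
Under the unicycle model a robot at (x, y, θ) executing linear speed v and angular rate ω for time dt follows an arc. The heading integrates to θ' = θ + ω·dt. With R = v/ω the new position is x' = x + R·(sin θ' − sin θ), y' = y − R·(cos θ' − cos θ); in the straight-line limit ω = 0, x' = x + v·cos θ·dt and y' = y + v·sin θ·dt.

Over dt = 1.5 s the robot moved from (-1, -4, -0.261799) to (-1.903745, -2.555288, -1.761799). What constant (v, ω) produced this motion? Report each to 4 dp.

v = -1.2500, ω = -1.0000

Δθ = -1.761799 − -0.261799 = -1.500000
ω = Δθ/dt = -1.500000/1.5 = -1.0000
R = −Δy/(cos θ' − cos θ) = 1.2500
v = R·ω = 1.2500·-1.0000 = -1.2500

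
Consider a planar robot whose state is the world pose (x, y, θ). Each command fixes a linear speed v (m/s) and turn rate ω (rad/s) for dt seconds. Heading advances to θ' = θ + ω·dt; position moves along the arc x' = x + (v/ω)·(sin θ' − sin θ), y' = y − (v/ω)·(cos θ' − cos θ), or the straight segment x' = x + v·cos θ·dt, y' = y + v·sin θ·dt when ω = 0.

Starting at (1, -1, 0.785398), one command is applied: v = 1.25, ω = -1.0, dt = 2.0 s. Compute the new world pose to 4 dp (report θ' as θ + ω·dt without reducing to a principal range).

θ' = 0.7854 + -1.0·2.0 = -1.2146
R = v/ω = 1.25/-1.0 = -1.2500
x' = 1 + -1.2500·(sin -1.2146 − sin 0.7854) = 3.0554
y' = -1 − -1.2500·(cos -1.2146 − cos 0.7854) = -1.4480

(3.0554, -1.4480, -1.2146)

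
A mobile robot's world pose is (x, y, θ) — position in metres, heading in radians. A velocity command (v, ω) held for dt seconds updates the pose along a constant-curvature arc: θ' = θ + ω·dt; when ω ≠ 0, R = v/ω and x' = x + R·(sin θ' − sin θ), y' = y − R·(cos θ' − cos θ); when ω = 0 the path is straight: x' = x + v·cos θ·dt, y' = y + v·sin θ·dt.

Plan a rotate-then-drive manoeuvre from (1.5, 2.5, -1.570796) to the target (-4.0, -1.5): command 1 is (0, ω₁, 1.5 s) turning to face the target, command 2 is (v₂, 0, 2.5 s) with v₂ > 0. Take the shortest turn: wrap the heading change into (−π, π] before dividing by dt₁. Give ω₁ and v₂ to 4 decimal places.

heading to target = atan2(-1.5−2.5, -4−1.5) = -2.5128
Δθ = wrap(-2.5128 − -1.5708) = -0.9420; ω₁ = Δθ/dt₁ = -0.6280
distance = √((-4−1.5)² + (-1.5−2.5)²) = 6.8007; v₂ = distance/dt₂ = 2.7203

ω₁ = -0.6280, v₂ = 2.7203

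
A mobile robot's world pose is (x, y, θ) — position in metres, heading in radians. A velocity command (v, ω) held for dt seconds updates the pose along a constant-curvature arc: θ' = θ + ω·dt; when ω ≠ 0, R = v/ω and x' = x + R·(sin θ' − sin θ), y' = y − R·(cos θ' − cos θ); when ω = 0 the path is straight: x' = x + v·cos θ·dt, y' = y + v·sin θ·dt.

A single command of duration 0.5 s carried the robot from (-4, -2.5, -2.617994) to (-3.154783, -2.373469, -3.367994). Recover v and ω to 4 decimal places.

Δθ = -3.367994 − -2.617994 = -0.750000
ω = Δθ/dt = -0.750000/0.5 = -1.5000
R = Δx/(sin θ' − sin θ) = 1.1667
v = R·ω = 1.1667·-1.5000 = -1.7500

v = -1.7500, ω = -1.5000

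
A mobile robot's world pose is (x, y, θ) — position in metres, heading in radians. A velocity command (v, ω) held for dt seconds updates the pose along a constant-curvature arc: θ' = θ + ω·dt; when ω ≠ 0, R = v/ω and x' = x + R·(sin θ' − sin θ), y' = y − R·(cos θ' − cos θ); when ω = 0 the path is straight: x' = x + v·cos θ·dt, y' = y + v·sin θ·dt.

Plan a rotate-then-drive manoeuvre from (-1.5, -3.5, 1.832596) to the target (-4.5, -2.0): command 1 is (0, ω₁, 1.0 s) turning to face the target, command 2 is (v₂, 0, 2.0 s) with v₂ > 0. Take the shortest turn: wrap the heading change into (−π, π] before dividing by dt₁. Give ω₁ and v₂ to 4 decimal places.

ω₁ = 0.8453, v₂ = 1.6771

heading to target = atan2(-2−-3.5, -4.5−-1.5) = 2.6779
Δθ = wrap(2.6779 − 1.8326) = 0.8453; ω₁ = Δθ/dt₁ = 0.8453
distance = √((-4.5−-1.5)² + (-2−-3.5)²) = 3.3541; v₂ = distance/dt₂ = 1.6771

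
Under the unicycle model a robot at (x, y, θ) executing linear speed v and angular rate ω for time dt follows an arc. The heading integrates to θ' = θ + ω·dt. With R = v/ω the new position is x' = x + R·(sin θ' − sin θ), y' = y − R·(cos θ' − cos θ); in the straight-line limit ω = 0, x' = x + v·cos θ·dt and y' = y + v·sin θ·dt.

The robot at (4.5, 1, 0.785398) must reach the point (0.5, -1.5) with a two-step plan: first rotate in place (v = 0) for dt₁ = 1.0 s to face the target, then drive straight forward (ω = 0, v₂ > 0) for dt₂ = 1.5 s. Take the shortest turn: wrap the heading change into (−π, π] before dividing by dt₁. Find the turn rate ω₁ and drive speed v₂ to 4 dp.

heading to target = atan2(-1.5−1, 0.5−4.5) = -2.5830
Δθ = wrap(-2.5830 − 0.7854) = 2.9148; ω₁ = Δθ/dt₁ = 2.9148
distance = √((0.5−4.5)² + (-1.5−1)²) = 4.7170; v₂ = distance/dt₂ = 3.1447

ω₁ = 2.9148, v₂ = 3.1447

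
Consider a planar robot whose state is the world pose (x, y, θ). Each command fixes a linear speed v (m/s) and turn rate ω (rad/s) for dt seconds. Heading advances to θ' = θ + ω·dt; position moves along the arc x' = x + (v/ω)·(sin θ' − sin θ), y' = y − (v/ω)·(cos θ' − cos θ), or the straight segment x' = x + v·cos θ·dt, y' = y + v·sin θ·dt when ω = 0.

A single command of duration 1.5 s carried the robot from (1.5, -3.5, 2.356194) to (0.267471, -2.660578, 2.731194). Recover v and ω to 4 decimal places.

v = 1.0000, ω = 0.2500

Δθ = 2.731194 − 2.356194 = 0.375000
ω = Δθ/dt = 0.375000/1.5 = 0.2500
R = Δx/(sin θ' − sin θ) = 4.0000
v = R·ω = 4.0000·0.2500 = 1.0000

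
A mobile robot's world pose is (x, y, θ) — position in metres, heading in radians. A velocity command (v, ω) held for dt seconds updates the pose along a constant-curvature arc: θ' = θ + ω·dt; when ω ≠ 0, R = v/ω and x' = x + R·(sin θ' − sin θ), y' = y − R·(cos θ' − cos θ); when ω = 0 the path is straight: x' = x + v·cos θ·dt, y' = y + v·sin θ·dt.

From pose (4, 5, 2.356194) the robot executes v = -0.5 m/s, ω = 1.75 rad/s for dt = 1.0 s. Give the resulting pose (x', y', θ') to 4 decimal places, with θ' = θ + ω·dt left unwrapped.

(4.4368, 5.0392, 4.1062)

θ' = 2.3562 + 1.75·1.0 = 4.1062
R = v/ω = -0.5/1.75 = -0.2857
x' = 4 + -0.2857·(sin 4.1062 − sin 2.3562) = 4.4368
y' = 5 − -0.2857·(cos 4.1062 − cos 2.3562) = 5.0392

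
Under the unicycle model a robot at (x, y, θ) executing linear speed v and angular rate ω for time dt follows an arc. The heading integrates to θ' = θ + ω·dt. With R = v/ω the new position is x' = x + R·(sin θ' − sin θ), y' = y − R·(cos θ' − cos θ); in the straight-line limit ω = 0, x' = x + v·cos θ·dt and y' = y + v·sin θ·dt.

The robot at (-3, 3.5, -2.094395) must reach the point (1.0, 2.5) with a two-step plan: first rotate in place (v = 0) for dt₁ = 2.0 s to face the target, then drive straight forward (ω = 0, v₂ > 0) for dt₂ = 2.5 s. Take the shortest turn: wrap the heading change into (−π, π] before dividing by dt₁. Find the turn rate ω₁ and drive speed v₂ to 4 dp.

heading to target = atan2(2.5−3.5, 1−-3) = -0.2450
Δθ = wrap(-0.2450 − -2.0944) = 1.8494; ω₁ = Δθ/dt₁ = 0.9247
distance = √((1−-3)² + (2.5−3.5)²) = 4.1231; v₂ = distance/dt₂ = 1.6492

ω₁ = 0.9247, v₂ = 1.6492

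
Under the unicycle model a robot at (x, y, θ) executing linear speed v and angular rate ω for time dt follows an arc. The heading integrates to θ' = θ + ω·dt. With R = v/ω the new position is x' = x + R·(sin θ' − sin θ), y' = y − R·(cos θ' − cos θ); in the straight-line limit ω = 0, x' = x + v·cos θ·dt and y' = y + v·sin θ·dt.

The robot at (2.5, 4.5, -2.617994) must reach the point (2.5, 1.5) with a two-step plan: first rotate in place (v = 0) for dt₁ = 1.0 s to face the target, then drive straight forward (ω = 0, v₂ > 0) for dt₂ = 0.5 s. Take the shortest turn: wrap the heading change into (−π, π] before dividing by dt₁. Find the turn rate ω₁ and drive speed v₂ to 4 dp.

heading to target = atan2(1.5−4.5, 2.5−2.5) = -1.5708
Δθ = wrap(-1.5708 − -2.6180) = 1.0472; ω₁ = Δθ/dt₁ = 1.0472
distance = √((2.5−2.5)² + (1.5−4.5)²) = 3.0000; v₂ = distance/dt₂ = 6.0000

ω₁ = 1.0472, v₂ = 6.0000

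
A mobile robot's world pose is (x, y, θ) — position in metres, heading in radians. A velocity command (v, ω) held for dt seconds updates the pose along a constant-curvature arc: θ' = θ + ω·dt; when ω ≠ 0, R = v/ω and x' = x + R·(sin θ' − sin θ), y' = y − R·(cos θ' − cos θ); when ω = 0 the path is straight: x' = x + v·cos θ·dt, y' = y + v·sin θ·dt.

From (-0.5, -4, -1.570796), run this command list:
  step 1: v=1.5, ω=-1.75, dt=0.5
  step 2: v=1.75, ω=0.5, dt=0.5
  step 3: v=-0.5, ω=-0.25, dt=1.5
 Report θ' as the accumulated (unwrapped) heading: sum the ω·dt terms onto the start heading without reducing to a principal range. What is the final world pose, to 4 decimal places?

step 1: θ'=-2.4458 (R=-0.8571) → pose (-0.8077, -4.6579, -2.4458)
step 2: θ'=-2.1958 (R=3.5000) → pose (-1.4026, -5.2965, -2.1958)
step 3: θ'=-2.5708 (R=2.0000) → pose (-0.8613, -4.7837, -2.5708)

(-0.8613, -4.7837, -2.5708)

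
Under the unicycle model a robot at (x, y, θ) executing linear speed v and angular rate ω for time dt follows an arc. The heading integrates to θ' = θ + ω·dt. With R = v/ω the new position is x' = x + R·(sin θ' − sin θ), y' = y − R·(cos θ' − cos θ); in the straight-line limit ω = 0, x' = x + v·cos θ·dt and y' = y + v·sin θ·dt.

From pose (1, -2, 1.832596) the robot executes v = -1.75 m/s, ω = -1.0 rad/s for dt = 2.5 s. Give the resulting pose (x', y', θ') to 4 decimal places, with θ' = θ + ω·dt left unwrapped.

θ' = 1.8326 + -1.0·2.5 = -0.6674
R = v/ω = -1.75/-1.0 = 1.7500
x' = 1 + 1.7500·(sin -0.6674 − sin 1.8326) = -1.7735
y' = -2 − 1.7500·(cos -0.6674 − cos 1.8326) = -3.8274

(-1.7735, -3.8274, -0.6674)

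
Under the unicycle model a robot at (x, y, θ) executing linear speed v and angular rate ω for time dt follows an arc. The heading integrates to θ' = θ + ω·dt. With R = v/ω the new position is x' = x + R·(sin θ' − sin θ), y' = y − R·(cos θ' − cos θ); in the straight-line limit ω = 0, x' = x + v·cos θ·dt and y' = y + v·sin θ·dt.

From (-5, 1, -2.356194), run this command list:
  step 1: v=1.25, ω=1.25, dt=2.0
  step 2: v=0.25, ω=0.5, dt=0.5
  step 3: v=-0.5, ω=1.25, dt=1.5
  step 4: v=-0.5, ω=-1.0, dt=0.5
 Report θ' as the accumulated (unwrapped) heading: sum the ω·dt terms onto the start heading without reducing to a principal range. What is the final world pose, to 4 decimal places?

(-4.0752, -1.5131, 1.7688)

step 1: θ'=0.1438 (R=1.0000) → pose (-4.1496, -0.6968, 0.1438)
step 2: θ'=0.3938 (R=0.5000) → pose (-4.0294, -0.6637, 0.3938)
step 3: θ'=2.2688 (R=-0.4000) → pose (-4.1824, -1.2901, 2.2688)
step 4: θ'=1.7688 (R=0.5000) → pose (-4.0752, -1.5131, 1.7688)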